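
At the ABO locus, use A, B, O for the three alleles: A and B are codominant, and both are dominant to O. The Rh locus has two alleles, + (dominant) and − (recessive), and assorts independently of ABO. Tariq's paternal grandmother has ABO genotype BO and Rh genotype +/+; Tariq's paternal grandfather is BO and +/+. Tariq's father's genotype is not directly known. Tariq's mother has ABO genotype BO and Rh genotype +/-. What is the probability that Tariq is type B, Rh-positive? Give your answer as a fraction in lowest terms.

3/4

Tariq's father's ABO genotype from BO × BO: 1/4 BB, 1/2 BO, 1/4 OO.
Crossing each possibility with the mother BO and summing P(type B): 1/4·1 + 1/2·3/4 + 1/4·1/2 = 3/4.
Similarly for Rh via the father's Rh distribution: P(Rh+) = 1.
Independent loci: 3/4 × 1 = 3/4.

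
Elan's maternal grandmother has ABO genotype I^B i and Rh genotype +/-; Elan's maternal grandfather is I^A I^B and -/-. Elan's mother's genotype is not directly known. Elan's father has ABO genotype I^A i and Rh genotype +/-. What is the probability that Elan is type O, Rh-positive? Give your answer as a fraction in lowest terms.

Elan's mother's ABO genotype from I^B i × I^A I^B: 1/4 I^A I^B, 1/4 I^A i, 1/4 I^B I^B, 1/4 I^B i.
Crossing each possibility with the father I^A i and summing P(type O): 1/4·0 + 1/4·1/4 + 1/4·0 + 1/4·1/4 = 1/8.
Similarly for Rh via the mother's Rh distribution: P(Rh+) = 5/8.
Independent loci: 1/8 × 5/8 = 5/64.

5/64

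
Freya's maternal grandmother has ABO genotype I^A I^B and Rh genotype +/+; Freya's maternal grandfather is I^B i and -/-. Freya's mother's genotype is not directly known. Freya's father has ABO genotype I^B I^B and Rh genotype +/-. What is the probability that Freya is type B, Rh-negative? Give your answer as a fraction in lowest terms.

3/16

Freya's mother's ABO genotype from I^A I^B × I^B i: 1/4 I^A I^B, 1/4 I^A i, 1/4 I^B I^B, 1/4 I^B i.
Crossing each possibility with the father I^B I^B and summing P(type B): 1/4·1/2 + 1/4·1/2 + 1/4·1 + 1/4·1 = 3/4.
Similarly for Rh via the mother's Rh distribution: P(Rh-) = 1/4.
Independent loci: 3/4 × 1/4 = 3/16.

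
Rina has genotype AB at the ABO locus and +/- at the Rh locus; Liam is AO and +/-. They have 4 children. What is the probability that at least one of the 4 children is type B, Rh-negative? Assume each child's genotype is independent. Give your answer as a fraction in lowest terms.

ABO cross AB × AO → 1/2 A, 1/4 B, 1/4 AB.
Rh cross +/- × +/- → 3/4 Rh+, 1/4 Rh-; so P(type B, Rh-negative) = 1/4 × 1/4 = 1/16 per child.
P(none) = (15/16)^4 = 50625/65536; P(at least one) = 1 − 50625/65536 = 14911/65536.

14911/65536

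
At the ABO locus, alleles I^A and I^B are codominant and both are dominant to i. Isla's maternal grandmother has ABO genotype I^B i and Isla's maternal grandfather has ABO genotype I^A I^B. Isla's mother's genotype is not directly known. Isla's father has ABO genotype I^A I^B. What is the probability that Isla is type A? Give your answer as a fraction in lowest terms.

1/4

Isla's mother's ABO genotype from I^B i × I^A I^B: 1/4 I^A I^B, 1/4 I^A i, 1/4 I^B I^B, 1/4 I^B i.
Crossing each possibility with the father I^A I^B and summing P(type A): 1/4·1/4 + 1/4·1/2 + 1/4·0 + 1/4·1/4 = 1/4.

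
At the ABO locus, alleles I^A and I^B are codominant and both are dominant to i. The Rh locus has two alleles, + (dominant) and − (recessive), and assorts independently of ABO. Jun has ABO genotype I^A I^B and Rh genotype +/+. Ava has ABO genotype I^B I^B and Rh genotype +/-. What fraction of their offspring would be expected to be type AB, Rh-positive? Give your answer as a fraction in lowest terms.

1/2

ABO cross I^A I^B × I^B I^B → offspring phenotypes: 1/2 B, 1/2 AB.
Rh cross +/+ × +/- → 1 Rh+.
Independent loci: P(type AB, Rh-positive) = 1/2 × 1 = 1/2.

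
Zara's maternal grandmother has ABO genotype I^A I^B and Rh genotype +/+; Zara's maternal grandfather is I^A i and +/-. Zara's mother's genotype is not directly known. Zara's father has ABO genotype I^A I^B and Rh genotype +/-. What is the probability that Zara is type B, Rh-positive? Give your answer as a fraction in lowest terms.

7/32

Zara's mother's ABO genotype from I^A I^B × I^A i: 1/4 I^A I^A, 1/4 I^A I^B, 1/4 I^A i, 1/4 I^B i.
Crossing each possibility with the father I^A I^B and summing P(type B): 1/4·0 + 1/4·1/4 + 1/4·1/4 + 1/4·1/2 = 1/4.
Similarly for Rh via the mother's Rh distribution: P(Rh+) = 7/8.
Independent loci: 1/4 × 7/8 = 7/32.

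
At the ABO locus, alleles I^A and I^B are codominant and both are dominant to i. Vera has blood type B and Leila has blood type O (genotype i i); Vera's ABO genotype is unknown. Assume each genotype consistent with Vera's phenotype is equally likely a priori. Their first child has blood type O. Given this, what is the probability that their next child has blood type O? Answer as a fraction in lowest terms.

Possible genotypes: Vera ∈ {I^B I^B, I^B i}; Leila ∈ {i i}.
Weight each parental genotype pair by prior × P(type-O child):
  I^B i × i i: posterior weight 1; P(next child type O) = 1/2.
Weighted sum = 1/2.

1/2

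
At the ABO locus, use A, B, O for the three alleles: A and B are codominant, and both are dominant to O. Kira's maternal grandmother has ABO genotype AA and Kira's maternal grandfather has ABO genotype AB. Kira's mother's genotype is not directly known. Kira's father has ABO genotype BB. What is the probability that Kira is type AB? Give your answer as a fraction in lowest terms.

3/4

Kira's mother's ABO genotype from AA × AB: 1/2 AA, 1/2 AB.
Crossing each possibility with the father BB and summing P(type AB): 1/2·1 + 1/2·1/2 = 3/4.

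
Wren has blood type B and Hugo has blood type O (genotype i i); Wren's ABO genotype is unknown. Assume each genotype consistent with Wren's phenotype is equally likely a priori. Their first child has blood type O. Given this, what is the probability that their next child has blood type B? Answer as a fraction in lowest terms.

1/2

Possible genotypes: Wren ∈ {I^B I^B, I^B i}; Hugo ∈ {i i}.
Weight each parental genotype pair by prior × P(type-O child):
  I^B i × i i: posterior weight 1; P(next child type B) = 1/2.
Weighted sum = 1/2.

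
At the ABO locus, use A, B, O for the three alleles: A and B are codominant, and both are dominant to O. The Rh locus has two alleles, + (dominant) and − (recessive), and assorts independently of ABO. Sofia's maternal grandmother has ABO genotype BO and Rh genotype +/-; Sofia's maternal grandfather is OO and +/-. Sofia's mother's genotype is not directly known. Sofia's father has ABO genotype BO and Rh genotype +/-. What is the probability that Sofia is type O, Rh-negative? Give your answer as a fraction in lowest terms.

3/32

Sofia's mother's ABO genotype from BO × OO: 1/2 BO, 1/2 OO.
Crossing each possibility with the father BO and summing P(type O): 1/2·1/4 + 1/2·1/2 = 3/8.
Similarly for Rh via the mother's Rh distribution: P(Rh-) = 1/4.
Independent loci: 3/8 × 1/4 = 3/32.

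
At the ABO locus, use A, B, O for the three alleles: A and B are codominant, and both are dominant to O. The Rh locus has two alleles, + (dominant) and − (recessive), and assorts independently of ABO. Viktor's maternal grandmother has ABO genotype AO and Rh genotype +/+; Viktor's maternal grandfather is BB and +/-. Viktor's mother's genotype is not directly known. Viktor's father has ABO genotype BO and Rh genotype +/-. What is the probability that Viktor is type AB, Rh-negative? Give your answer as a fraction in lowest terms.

1/64

Viktor's mother's ABO genotype from AO × BB: 1/2 AB, 1/2 BO.
Crossing each possibility with the father BO and summing P(type AB): 1/2·1/4 + 1/2·0 = 1/8.
Similarly for Rh via the mother's Rh distribution: P(Rh-) = 1/8.
Independent loci: 1/8 × 1/8 = 1/64.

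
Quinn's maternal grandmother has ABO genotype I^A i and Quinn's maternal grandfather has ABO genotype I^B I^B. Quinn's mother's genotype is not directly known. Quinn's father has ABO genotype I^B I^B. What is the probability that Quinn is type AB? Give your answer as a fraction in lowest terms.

1/4

Quinn's mother's ABO genotype from I^A i × I^B I^B: 1/2 I^A I^B, 1/2 I^B i.
Crossing each possibility with the father I^B I^B and summing P(type AB): 1/2·1/2 + 1/2·0 = 1/4.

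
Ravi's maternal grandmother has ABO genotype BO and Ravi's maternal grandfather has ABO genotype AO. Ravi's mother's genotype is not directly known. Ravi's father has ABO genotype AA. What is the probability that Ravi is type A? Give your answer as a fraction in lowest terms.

Ravi's mother's ABO genotype from BO × AO: 1/4 AB, 1/4 AO, 1/4 BO, 1/4 OO.
Crossing each possibility with the father AA and summing P(type A): 1/4·1/2 + 1/4·1 + 1/4·1/2 + 1/4·1 = 3/4.

3/4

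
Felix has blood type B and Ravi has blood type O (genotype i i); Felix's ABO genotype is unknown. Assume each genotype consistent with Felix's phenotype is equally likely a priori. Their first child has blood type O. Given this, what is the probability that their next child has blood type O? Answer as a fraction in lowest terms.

1/2

Possible genotypes: Felix ∈ {I^B I^B, I^B i}; Ravi ∈ {i i}.
Weight each parental genotype pair by prior × P(type-O child):
  I^B i × i i: posterior weight 1; P(next child type O) = 1/2.
Weighted sum = 1/2.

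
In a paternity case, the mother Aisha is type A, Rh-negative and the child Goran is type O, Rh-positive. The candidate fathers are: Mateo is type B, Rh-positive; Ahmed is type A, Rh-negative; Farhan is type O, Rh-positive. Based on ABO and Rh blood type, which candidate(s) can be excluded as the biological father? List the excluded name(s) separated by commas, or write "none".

Ahmed

A candidate is excluded only if no genotype consistent with his phenotype could produce a type O, Rh-positive child with a type A, Rh-negative mother.
Ahmed (type A, Rh-): no genotype consistent with that phenotype can produce a type-O Rh+ child with a type-A mother.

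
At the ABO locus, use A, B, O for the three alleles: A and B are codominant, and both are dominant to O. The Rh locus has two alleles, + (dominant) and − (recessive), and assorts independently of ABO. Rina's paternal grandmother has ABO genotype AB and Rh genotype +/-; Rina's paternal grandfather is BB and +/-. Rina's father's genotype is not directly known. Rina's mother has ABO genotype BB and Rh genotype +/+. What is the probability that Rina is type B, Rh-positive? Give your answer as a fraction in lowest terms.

Rina's father's ABO genotype from AB × BB: 1/2 AB, 1/2 BB.
Crossing each possibility with the mother BB and summing P(type B): 1/2·1/2 + 1/2·1 = 3/4.
Similarly for Rh via the father's Rh distribution: P(Rh+) = 1.
Independent loci: 3/4 × 1 = 3/4.

3/4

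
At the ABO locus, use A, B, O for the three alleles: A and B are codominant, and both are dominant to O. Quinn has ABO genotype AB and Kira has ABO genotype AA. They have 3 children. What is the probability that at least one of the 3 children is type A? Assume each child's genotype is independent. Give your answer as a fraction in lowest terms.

ABO cross AB × AA → 1/2 A, 1/2 AB.
So P(type A) = 1/2 per child.
P(none) = (1/2)^3 = 1/8; P(at least one) = 1 − 1/8 = 7/8.

7/8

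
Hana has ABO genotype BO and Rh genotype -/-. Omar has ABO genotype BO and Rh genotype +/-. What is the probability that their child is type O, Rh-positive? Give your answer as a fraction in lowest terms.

1/8

ABO cross BO × BO → offspring phenotypes: 1/4 O, 3/4 B.
Rh cross -/- × +/- → 1/2 Rh+, 1/2 Rh-.
Independent loci: P(type O, Rh-positive) = 1/4 × 1/2 = 1/8.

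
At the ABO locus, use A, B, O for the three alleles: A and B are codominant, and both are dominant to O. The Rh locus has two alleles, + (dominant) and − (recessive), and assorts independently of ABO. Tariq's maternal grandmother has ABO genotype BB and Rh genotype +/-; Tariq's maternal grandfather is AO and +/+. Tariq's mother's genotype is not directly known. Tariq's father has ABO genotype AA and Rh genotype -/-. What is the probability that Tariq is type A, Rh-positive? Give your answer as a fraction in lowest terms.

3/8

Tariq's mother's ABO genotype from BB × AO: 1/2 AB, 1/2 BO.
Crossing each possibility with the father AA and summing P(type A): 1/2·1/2 + 1/2·1/2 = 1/2.
Similarly for Rh via the mother's Rh distribution: P(Rh+) = 3/4.
Independent loci: 1/2 × 3/4 = 3/8.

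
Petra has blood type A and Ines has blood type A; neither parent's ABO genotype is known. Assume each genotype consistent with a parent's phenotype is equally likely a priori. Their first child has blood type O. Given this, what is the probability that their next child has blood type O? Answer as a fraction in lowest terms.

Possible genotypes: Petra ∈ {I^A I^A, I^A i}; Ines ∈ {I^A I^A, I^A i}.
Weight each parental genotype pair by prior × P(type-O child):
  I^A i × I^A i: posterior weight 1; P(next child type O) = 1/4.
Weighted sum = 1/4.

1/4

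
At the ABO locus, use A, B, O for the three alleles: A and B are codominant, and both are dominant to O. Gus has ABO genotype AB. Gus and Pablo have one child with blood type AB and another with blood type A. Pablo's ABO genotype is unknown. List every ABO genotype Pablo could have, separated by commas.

AA, AB, AO, BO

For each candidate genotype of Pablo, check whether crossing it with AB can produce every observed child phenotype.
  AA → possible child types {A, AB} ✓
  AB → possible child types {A, B, AB} ✓
  AO → possible child types {A, B, AB} ✓
  BB → possible child types {B, AB} ✗
  BO → possible child types {A, B, AB} ✓
  OO → possible child types {A, B} ✗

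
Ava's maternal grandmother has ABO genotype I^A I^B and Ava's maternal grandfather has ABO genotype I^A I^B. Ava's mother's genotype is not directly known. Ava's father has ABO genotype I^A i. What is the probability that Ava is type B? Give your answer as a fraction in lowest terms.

Ava's mother's ABO genotype from I^A I^B × I^A I^B: 1/4 I^A I^A, 1/2 I^A I^B, 1/4 I^B I^B.
Crossing each possibility with the father I^A i and summing P(type B): 1/4·0 + 1/2·1/4 + 1/4·1/2 = 1/4.

1/4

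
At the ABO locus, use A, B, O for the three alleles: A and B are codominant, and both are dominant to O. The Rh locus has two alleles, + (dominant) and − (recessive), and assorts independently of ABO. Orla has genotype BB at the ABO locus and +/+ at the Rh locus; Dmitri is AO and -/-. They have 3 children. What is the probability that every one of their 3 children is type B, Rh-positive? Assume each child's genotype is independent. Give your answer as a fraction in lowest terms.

1/8

ABO cross BB × AO → 1/2 B, 1/2 AB.
Rh cross +/+ × -/- → 1 Rh+; so P(type B, Rh-positive) = 1/2 × 1 = 1/2 per child.
All 3 independent: (1/2)^3 = 1/8.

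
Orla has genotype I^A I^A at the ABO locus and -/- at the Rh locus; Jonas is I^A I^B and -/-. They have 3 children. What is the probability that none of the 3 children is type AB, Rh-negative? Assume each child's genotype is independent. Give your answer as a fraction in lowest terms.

1/8

ABO cross I^A I^A × I^A I^B → 1/2 A, 1/2 AB.
Rh cross -/- × -/- → 1 Rh-; so P(type AB, Rh-negative) = 1/2 × 1 = 1/2 per child.
P(not type AB, Rh-negative) = 1/2 for one child; (1/2)^3 = 1/8.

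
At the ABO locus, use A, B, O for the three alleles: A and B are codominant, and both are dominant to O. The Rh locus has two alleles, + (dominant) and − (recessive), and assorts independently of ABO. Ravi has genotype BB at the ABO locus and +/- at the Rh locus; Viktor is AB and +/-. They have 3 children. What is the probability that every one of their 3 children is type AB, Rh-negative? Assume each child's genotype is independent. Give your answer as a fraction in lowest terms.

1/512

ABO cross BB × AB → 1/2 B, 1/2 AB.
Rh cross +/- × +/- → 3/4 Rh+, 1/4 Rh-; so P(type AB, Rh-negative) = 1/2 × 1/4 = 1/8 per child.
All 3 independent: (1/8)^3 = 1/512.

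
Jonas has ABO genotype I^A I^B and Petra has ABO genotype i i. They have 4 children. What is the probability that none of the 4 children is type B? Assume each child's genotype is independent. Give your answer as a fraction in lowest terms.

ABO cross I^A I^B × i i → 1/2 A, 1/2 B.
So P(type B) = 1/2 per child.
P(not type B) = 1/2 for one child; (1/2)^4 = 1/16.

1/16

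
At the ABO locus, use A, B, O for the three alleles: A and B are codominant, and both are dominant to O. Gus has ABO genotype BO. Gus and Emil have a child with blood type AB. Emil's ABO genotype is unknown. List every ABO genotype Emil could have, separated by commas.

For each candidate genotype of Emil, check whether crossing it with BO can produce every observed child phenotype.
  AA → possible child types {A, AB} ✓
  AB → possible child types {A, B, AB} ✓
  AO → possible child types {O, A, B, AB} ✓
  BB → possible child types {B} ✗
  BO → possible child types {O, B} ✗
  OO → possible child types {O, B} ✗

AA, AB, AO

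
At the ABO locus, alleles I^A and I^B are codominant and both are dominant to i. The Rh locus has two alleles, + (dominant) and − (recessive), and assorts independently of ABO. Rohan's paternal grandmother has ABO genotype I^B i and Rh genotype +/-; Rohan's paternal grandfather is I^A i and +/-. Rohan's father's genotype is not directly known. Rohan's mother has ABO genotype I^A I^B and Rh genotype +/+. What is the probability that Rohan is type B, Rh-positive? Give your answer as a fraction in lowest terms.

3/8

Rohan's father's ABO genotype from I^B i × I^A i: 1/4 I^A I^B, 1/4 I^A i, 1/4 I^B i, 1/4 i i.
Crossing each possibility with the mother I^A I^B and summing P(type B): 1/4·1/4 + 1/4·1/4 + 1/4·1/2 + 1/4·1/2 = 3/8.
Similarly for Rh via the father's Rh distribution: P(Rh+) = 1.
Independent loci: 3/8 × 1 = 3/8.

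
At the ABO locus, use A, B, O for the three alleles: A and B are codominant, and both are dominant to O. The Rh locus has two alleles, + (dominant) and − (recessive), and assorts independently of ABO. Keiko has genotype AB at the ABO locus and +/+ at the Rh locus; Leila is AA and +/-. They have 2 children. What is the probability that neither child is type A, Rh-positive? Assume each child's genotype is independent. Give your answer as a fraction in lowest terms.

1/4

ABO cross AB × AA → 1/2 A, 1/2 AB.
Rh cross +/+ × +/- → 1 Rh+; so P(type A, Rh-positive) = 1/2 × 1 = 1/2 per child.
P(not type A, Rh-positive) = 1/2 for one child; (1/2)^2 = 1/4.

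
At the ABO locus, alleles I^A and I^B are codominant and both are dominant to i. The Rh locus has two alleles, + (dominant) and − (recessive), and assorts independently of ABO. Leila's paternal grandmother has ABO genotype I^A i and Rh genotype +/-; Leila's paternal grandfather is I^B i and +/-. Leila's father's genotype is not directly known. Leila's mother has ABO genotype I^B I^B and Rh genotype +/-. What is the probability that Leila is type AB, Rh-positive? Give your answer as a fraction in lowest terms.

3/16

Leila's father's ABO genotype from I^A i × I^B i: 1/4 I^A I^B, 1/4 I^A i, 1/4 I^B i, 1/4 i i.
Crossing each possibility with the mother I^B I^B and summing P(type AB): 1/4·1/2 + 1/4·1/2 + 1/4·0 + 1/4·0 = 1/4.
Similarly for Rh via the father's Rh distribution: P(Rh+) = 3/4.
Independent loci: 1/4 × 3/4 = 3/16.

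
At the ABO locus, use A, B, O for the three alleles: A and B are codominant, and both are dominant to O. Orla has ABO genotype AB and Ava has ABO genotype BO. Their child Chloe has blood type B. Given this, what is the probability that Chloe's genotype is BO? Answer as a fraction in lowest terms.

Cross AB × BO → 1/4 AB, 1/4 AO, 1/4 BB, 1/4 BO.
Type-B genotypes among offspring: BB (1/4), BO (1/4); total 1/2.
P(BO | type B) = (1/4) / (1/2) = 1/2.

1/2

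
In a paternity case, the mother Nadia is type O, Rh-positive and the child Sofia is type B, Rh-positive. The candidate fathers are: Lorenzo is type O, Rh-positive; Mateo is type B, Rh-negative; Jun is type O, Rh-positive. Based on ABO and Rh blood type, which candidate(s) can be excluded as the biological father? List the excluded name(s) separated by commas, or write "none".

Lorenzo, Jun

A candidate is excluded only if no genotype consistent with his phenotype could produce a type B, Rh-positive child with a type O, Rh-positive mother.
Lorenzo (type O, Rh+): no genotype consistent with that phenotype can produce a type-B Rh+ child with a type-O mother.
Jun (type O, Rh+): no genotype consistent with that phenotype can produce a type-B Rh+ child with a type-O mother.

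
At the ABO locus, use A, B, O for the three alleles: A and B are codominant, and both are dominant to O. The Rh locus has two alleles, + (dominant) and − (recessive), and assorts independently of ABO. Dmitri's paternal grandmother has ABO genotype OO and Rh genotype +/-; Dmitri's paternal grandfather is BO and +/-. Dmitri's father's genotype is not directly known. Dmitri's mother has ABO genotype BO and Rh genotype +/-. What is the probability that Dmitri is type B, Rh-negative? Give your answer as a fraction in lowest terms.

5/32

Dmitri's father's ABO genotype from OO × BO: 1/2 BO, 1/2 OO.
Crossing each possibility with the mother BO and summing P(type B): 1/2·3/4 + 1/2·1/2 = 5/8.
Similarly for Rh via the father's Rh distribution: P(Rh-) = 1/4.
Independent loci: 5/8 × 1/4 = 5/32.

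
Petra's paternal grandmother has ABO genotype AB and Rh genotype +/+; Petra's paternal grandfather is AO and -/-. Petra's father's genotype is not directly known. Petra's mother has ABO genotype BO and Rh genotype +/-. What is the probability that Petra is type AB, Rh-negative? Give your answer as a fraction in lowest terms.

1/16

Petra's father's ABO genotype from AB × AO: 1/4 AA, 1/4 AB, 1/4 AO, 1/4 BO.
Crossing each possibility with the mother BO and summing P(type AB): 1/4·1/2 + 1/4·1/4 + 1/4·1/4 + 1/4·0 = 1/4.
Similarly for Rh via the father's Rh distribution: P(Rh-) = 1/4.
Independent loci: 1/4 × 1/4 = 1/16.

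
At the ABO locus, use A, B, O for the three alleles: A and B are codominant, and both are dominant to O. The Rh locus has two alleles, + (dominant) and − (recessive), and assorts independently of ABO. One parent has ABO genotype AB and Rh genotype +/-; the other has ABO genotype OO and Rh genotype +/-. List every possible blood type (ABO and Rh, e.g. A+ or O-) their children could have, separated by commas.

Gametes from AB × OO give offspring ABO genotypes AO, BO, i.e. phenotypes A, B.
Rh cross +/- × +/- → phenotypes Rh+, Rh-.
Combining independently: A+, A-, B+, B-.

A+, A-, B+, B-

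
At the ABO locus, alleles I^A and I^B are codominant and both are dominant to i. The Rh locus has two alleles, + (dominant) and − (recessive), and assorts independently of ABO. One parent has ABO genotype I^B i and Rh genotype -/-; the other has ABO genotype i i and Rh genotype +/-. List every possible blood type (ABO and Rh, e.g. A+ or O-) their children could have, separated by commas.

O+, O-, B+, B-

Gametes from I^B i × i i give offspring ABO genotypes I^B i, i i, i.e. phenotypes O, B.
Rh cross -/- × +/- → phenotypes Rh+, Rh-.
Combining independently: O+, O-, B+, B-.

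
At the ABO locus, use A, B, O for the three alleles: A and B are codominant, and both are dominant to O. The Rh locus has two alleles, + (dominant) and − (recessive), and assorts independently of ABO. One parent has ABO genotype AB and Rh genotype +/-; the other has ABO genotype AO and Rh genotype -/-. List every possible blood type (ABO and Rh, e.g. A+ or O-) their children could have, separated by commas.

Gametes from AB × AO give offspring ABO genotypes AA, AB, AO, BO, i.e. phenotypes A, B, AB.
Rh cross +/- × -/- → phenotypes Rh+, Rh-.
Combining independently: A+, A-, B+, B-, AB+, AB-.

A+, A-, B+, B-, AB+, AB-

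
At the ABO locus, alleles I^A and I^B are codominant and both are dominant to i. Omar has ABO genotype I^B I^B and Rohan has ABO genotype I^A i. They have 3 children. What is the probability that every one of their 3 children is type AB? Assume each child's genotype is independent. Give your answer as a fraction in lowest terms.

ABO cross I^B I^B × I^A i → 1/2 B, 1/2 AB.
So P(type AB) = 1/2 per child.
All 3 independent: (1/2)^3 = 1/8.

1/8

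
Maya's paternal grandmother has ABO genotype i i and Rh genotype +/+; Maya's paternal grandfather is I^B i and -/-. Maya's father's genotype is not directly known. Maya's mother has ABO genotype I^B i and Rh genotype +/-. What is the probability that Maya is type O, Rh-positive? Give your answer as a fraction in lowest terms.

9/32

Maya's father's ABO genotype from i i × I^B i: 1/2 I^B i, 1/2 i i.
Crossing each possibility with the mother I^B i and summing P(type O): 1/2·1/4 + 1/2·1/2 = 3/8.
Similarly for Rh via the father's Rh distribution: P(Rh+) = 3/4.
Independent loci: 3/8 × 3/4 = 9/32.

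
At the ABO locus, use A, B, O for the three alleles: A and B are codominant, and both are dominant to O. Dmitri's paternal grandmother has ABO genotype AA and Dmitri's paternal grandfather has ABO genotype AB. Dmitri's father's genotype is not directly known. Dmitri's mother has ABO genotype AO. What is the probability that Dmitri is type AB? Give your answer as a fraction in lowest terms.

1/8

Dmitri's father's ABO genotype from AA × AB: 1/2 AA, 1/2 AB.
Crossing each possibility with the mother AO and summing P(type AB): 1/2·0 + 1/2·1/4 = 1/8.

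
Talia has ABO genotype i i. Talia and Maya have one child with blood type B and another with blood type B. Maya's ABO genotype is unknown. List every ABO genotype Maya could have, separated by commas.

For each candidate genotype of Maya, check whether crossing it with i i can produce every observed child phenotype.
  I^A I^A → possible child types {A} ✗
  I^A I^B → possible child types {A, B} ✓
  I^A i → possible child types {O, A} ✗
  I^B I^B → possible child types {B} ✓
  I^B i → possible child types {O, B} ✓
  i i → possible child types {O} ✗

I^A I^B, I^B I^B, I^B i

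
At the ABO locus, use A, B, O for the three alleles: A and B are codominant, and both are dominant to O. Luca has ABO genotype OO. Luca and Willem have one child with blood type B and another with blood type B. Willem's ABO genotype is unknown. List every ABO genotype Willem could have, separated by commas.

AB, BB, BO

For each candidate genotype of Willem, check whether crossing it with OO can produce every observed child phenotype.
  AA → possible child types {A} ✗
  AB → possible child types {A, B} ✓
  AO → possible child types {O, A} ✗
  BB → possible child types {B} ✓
  BO → possible child types {O, B} ✓
  OO → possible child types {O} ✗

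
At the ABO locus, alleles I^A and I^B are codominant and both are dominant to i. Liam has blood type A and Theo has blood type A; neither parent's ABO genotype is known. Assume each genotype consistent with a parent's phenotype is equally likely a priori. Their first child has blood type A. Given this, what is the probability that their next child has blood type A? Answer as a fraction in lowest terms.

19/20

Possible genotypes: Liam ∈ {I^A I^A, I^A i}; Theo ∈ {I^A I^A, I^A i}.
Weight each parental genotype pair by prior × P(type-A child):
  I^A I^A × I^A I^A: posterior weight 4/15; P(next child type A) = 1.
  I^A I^A × I^A i: posterior weight 4/15; P(next child type A) = 1.
  I^A i × I^A I^A: posterior weight 4/15; P(next child type A) = 1.
  I^A i × I^A i: posterior weight 1/5; P(next child type A) = 3/4.
Weighted sum = 19/20.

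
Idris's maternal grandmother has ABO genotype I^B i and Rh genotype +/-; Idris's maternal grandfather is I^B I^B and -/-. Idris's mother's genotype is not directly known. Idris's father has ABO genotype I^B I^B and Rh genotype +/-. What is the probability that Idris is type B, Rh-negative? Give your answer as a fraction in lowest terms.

Idris's mother's ABO genotype from I^B i × I^B I^B: 1/2 I^B I^B, 1/2 I^B i.
Crossing each possibility with the father I^B I^B and summing P(type B): 1/2·1 + 1/2·1 = 1.
Similarly for Rh via the mother's Rh distribution: P(Rh-) = 3/8.
Independent loci: 1 × 3/8 = 3/8.

3/8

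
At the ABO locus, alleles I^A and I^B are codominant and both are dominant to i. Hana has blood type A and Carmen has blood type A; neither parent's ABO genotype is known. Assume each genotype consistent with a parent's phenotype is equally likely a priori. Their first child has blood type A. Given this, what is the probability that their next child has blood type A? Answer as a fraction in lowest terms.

19/20

Possible genotypes: Hana ∈ {I^A I^A, I^A i}; Carmen ∈ {I^A I^A, I^A i}.
Weight each parental genotype pair by prior × P(type-A child):
  I^A I^A × I^A I^A: posterior weight 4/15; P(next child type A) = 1.
  I^A I^A × I^A i: posterior weight 4/15; P(next child type A) = 1.
  I^A i × I^A I^A: posterior weight 4/15; P(next child type A) = 1.
  I^A i × I^A i: posterior weight 1/5; P(next child type A) = 3/4.
Weighted sum = 19/20.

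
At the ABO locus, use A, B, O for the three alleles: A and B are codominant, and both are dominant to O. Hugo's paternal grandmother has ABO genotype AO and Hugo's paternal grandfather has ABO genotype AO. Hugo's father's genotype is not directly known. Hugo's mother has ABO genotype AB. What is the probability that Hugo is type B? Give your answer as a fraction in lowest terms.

1/4

Hugo's father's ABO genotype from AO × AO: 1/4 AA, 1/2 AO, 1/4 OO.
Crossing each possibility with the mother AB and summing P(type B): 1/4·0 + 1/2·1/4 + 1/4·1/2 = 1/4.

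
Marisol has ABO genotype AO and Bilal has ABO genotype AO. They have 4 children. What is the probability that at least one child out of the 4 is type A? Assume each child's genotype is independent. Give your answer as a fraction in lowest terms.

ABO cross AO × AO → 1/4 O, 3/4 A.
So P(type A) = 3/4 per child.
P(none) = (1/4)^4 = 1/256; P(at least one) = 1 − 1/256 = 255/256.

255/256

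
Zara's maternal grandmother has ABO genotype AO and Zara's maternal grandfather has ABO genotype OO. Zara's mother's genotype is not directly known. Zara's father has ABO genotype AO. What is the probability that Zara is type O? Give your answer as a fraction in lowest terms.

Zara's mother's ABO genotype from AO × OO: 1/2 AO, 1/2 OO.
Crossing each possibility with the father AO and summing P(type O): 1/2·1/4 + 1/2·1/2 = 3/8.

3/8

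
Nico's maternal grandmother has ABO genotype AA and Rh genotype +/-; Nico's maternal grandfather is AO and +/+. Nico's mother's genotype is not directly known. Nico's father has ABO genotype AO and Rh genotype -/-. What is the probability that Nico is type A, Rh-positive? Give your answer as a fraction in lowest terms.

Nico's mother's ABO genotype from AA × AO: 1/2 AA, 1/2 AO.
Crossing each possibility with the father AO and summing P(type A): 1/2·1 + 1/2·3/4 = 7/8.
Similarly for Rh via the mother's Rh distribution: P(Rh+) = 3/4.
Independent loci: 7/8 × 3/4 = 21/32.

21/32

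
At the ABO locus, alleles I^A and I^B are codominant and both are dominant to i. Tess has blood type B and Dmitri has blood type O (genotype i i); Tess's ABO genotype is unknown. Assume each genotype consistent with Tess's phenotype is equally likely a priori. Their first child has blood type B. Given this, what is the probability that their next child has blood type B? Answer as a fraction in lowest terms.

5/6

Possible genotypes: Tess ∈ {I^B I^B, I^B i}; Dmitri ∈ {i i}.
Weight each parental genotype pair by prior × P(type-B child):
  I^B I^B × i i: posterior weight 2/3; P(next child type B) = 1.
  I^B i × i i: posterior weight 1/3; P(next child type B) = 1/2.
Weighted sum = 5/6.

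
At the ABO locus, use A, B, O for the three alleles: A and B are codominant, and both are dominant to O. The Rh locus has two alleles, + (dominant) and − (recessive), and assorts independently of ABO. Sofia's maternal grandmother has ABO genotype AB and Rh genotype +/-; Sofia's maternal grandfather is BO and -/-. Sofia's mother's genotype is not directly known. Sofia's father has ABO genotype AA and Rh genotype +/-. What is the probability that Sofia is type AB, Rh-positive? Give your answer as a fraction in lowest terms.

5/16

Sofia's mother's ABO genotype from AB × BO: 1/4 AB, 1/4 AO, 1/4 BB, 1/4 BO.
Crossing each possibility with the father AA and summing P(type AB): 1/4·1/2 + 1/4·0 + 1/4·1 + 1/4·1/2 = 1/2.
Similarly for Rh via the mother's Rh distribution: P(Rh+) = 5/8.
Independent loci: 1/2 × 5/8 = 5/16.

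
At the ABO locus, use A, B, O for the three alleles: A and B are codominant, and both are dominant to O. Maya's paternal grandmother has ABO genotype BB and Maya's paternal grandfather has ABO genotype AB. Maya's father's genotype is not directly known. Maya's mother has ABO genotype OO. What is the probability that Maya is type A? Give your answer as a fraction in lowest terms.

Maya's father's ABO genotype from BB × AB: 1/2 AB, 1/2 BB.
Crossing each possibility with the mother OO and summing P(type A): 1/2·1/2 + 1/2·0 = 1/4.

1/4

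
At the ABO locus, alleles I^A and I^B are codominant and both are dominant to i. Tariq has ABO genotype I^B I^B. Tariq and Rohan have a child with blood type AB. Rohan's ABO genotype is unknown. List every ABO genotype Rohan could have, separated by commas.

For each candidate genotype of Rohan, check whether crossing it with I^B I^B can produce every observed child phenotype.
  I^A I^A → possible child types {AB} ✓
  I^A I^B → possible child types {B, AB} ✓
  I^A i → possible child types {B, AB} ✓
  I^B I^B → possible child types {B} ✗
  I^B i → possible child types {B} ✗
  i i → possible child types {B} ✗

I^A I^A, I^A I^B, I^A i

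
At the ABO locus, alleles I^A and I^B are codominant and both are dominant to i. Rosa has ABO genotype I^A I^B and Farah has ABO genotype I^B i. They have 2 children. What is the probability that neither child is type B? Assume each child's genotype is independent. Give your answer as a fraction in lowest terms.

1/4

ABO cross I^A I^B × I^B i → 1/4 A, 1/2 B, 1/4 AB.
So P(type B) = 1/2 per child.
P(not type B) = 1/2 for one child; (1/2)^2 = 1/4.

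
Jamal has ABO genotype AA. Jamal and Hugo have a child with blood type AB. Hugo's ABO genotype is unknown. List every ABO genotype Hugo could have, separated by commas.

AB, BB, BO

For each candidate genotype of Hugo, check whether crossing it with AA can produce every observed child phenotype.
  AA → possible child types {A} ✗
  AB → possible child types {A, AB} ✓
  AO → possible child types {A} ✗
  BB → possible child types {AB} ✓
  BO → possible child types {A, AB} ✓
  OO → possible child types {A} ✗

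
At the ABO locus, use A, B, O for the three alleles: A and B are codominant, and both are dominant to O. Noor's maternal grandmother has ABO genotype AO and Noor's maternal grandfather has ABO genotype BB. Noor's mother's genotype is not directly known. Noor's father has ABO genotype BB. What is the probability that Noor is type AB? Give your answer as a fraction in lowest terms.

1/4

Noor's mother's ABO genotype from AO × BB: 1/2 AB, 1/2 BO.
Crossing each possibility with the father BB and summing P(type AB): 1/2·1/2 + 1/2·0 = 1/4.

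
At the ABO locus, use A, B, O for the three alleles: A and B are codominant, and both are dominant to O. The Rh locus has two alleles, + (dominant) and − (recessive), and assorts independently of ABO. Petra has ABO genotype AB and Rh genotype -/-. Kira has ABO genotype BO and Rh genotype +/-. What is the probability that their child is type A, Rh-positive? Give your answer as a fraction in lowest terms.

1/8

ABO cross AB × BO → offspring phenotypes: 1/4 A, 1/2 B, 1/4 AB.
Rh cross -/- × +/- → 1/2 Rh+, 1/2 Rh-.
Independent loci: P(type A, Rh-positive) = 1/4 × 1/2 = 1/8.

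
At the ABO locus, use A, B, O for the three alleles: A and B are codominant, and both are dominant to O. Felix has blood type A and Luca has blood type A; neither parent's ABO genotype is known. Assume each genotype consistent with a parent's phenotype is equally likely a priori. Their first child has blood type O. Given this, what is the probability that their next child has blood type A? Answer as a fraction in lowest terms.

3/4

Possible genotypes: Felix ∈ {AA, AO}; Luca ∈ {AA, AO}.
Weight each parental genotype pair by prior × P(type-O child):
  AO × AO: posterior weight 1; P(next child type A) = 3/4.
Weighted sum = 3/4.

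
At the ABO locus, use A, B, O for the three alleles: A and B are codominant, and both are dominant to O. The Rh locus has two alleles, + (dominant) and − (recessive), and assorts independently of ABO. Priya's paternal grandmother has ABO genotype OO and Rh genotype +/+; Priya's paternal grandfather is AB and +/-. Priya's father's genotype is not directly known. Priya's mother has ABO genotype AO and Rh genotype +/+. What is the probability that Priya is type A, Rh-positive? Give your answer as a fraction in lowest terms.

1/2

Priya's father's ABO genotype from OO × AB: 1/2 AO, 1/2 BO.
Crossing each possibility with the mother AO and summing P(type A): 1/2·3/4 + 1/2·1/4 = 1/2.
Similarly for Rh via the father's Rh distribution: P(Rh+) = 1.
Independent loci: 1/2 × 1 = 1/2.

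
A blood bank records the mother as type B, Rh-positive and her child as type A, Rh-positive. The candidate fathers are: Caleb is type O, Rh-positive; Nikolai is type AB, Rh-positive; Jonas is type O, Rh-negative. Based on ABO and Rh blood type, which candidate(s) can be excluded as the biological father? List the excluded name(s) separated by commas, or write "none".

Caleb, Jonas

A candidate is excluded only if no genotype consistent with his phenotype could produce a type A, Rh-positive child with a type B, Rh-positive mother.
Caleb (type O, Rh+): no genotype consistent with that phenotype can produce a type-A Rh+ child with a type-B mother.
Jonas (type O, Rh-): no genotype consistent with that phenotype can produce a type-A Rh+ child with a type-B mother.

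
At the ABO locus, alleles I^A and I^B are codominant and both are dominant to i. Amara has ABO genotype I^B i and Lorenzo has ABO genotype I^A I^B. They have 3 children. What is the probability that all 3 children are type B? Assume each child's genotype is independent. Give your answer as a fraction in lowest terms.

ABO cross I^B i × I^A I^B → 1/4 A, 1/2 B, 1/4 AB.
So P(type B) = 1/2 per child.
All 3 independent: (1/2)^3 = 1/8.

1/8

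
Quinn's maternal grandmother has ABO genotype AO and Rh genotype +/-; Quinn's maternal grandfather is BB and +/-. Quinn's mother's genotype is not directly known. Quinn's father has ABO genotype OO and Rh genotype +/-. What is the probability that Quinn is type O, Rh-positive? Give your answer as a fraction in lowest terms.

3/16

Quinn's mother's ABO genotype from AO × BB: 1/2 AB, 1/2 BO.
Crossing each possibility with the father OO and summing P(type O): 1/2·0 + 1/2·1/2 = 1/4.
Similarly for Rh via the mother's Rh distribution: P(Rh+) = 3/4.
Independent loci: 1/4 × 3/4 = 3/16.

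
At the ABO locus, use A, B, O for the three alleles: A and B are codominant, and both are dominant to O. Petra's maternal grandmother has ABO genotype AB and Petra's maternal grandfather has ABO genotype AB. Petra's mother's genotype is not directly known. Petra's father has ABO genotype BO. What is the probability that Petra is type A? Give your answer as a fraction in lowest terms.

1/4

Petra's mother's ABO genotype from AB × AB: 1/4 AA, 1/2 AB, 1/4 BB.
Crossing each possibility with the father BO and summing P(type A): 1/4·1/2 + 1/2·1/4 + 1/4·0 = 1/4.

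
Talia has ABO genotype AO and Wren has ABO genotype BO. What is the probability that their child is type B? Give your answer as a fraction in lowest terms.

1/4

ABO cross AO × BO → offspring phenotypes: 1/4 O, 1/4 A, 1/4 B, 1/4 AB.
So P(type B) = 1/4.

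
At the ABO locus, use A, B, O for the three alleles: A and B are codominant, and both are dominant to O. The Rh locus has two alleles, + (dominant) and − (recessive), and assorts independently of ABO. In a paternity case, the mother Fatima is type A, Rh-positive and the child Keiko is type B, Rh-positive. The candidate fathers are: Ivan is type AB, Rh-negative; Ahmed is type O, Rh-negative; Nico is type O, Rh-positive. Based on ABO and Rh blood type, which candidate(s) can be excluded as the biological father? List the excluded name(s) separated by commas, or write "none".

A candidate is excluded only if no genotype consistent with his phenotype could produce a type B, Rh-positive child with a type A, Rh-positive mother.
Ahmed (type O, Rh-): no genotype consistent with that phenotype can produce a type-B Rh+ child with a type-A mother.
Nico (type O, Rh+): no genotype consistent with that phenotype can produce a type-B Rh+ child with a type-A mother.

Ahmed, Nico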